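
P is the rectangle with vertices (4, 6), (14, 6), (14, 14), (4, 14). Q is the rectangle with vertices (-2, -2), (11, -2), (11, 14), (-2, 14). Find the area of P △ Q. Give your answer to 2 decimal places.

|P∩Q|: x∈[4,11], y∈[6,14] → 7·8 = 56.
|P △ Q| = |P| + |Q| − 2·|P∩Q| = 80 + 208 − 112 = 176.00.

176.00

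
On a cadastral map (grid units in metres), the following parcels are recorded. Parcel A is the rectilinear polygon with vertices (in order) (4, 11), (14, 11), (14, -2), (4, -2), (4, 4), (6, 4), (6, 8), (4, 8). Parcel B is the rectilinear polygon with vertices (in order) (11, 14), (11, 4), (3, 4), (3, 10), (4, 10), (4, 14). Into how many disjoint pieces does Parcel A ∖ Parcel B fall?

Parcel A ∖ Parcel B is a single connected region.

1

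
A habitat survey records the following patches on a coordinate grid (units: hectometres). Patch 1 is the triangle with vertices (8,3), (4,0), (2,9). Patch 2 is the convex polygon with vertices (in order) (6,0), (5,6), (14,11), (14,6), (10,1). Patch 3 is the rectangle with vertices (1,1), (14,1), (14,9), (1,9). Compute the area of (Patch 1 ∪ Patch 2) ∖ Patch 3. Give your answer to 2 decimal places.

|Patch 1 ∪ Patch 2| = 72.6667.
|(Patch 1 ∪ Patch 2) ∩ Patch 3| = 66.2056.
|(Patch 1 ∪ Patch 2) ∖ Patch 3| = 72.6667 − 66.2056 = 6.46.

6.46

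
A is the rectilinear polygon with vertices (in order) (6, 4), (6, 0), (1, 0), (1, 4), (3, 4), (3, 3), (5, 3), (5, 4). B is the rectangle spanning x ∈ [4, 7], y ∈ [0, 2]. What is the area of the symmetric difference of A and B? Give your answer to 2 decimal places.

|A| = 18, |B| = 6, |A∩B| = 4.
|A △ B| = |A| + |B| − 2·|A∩B| = 18 + 6 − 8 = 16.00.

16.00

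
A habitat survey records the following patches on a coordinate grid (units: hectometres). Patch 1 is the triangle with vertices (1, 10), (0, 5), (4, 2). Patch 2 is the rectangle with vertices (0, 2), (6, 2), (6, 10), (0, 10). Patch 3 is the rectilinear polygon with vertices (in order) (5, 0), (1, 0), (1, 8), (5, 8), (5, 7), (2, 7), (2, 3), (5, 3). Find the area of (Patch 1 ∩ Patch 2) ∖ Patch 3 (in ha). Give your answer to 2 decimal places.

|Patch 1 ∩ Patch 2| = 11.5.
|(Patch 1 ∩ Patch 2) ∩ Patch 3| = 4.5417.
|(Patch 1 ∩ Patch 2) ∖ Patch 3| = 11.5 − 4.5417 = 6.96.

6.96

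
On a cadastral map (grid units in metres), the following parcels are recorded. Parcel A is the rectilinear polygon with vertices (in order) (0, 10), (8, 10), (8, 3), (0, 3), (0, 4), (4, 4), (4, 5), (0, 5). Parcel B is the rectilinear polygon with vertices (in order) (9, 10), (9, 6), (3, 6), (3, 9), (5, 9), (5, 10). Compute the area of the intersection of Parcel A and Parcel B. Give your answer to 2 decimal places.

The intersection is the polygon with vertices (8,10), (8,6), (3,6), (3,9), (5,9), (5,10).
By the shoelace formula its area is 18.00.

18.00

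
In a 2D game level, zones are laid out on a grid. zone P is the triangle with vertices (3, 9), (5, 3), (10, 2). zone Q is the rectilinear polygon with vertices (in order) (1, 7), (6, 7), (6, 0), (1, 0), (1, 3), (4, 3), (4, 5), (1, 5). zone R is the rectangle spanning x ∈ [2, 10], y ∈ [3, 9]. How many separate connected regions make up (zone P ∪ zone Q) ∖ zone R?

(zone P ∪ zone Q) ∖ zone R splits into 2 disjoint pieces (area 16.9, area 2).

2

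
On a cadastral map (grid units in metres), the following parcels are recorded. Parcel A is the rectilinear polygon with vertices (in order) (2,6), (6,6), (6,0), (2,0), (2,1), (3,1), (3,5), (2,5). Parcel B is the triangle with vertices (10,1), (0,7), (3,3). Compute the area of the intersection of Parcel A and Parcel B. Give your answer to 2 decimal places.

The intersection is the polygon with vertices (6,2.143), (3,3), (3,5), (2,5), (2,5.8), (6,3.4).
By the shoelace formula its area is 5.69.

5.69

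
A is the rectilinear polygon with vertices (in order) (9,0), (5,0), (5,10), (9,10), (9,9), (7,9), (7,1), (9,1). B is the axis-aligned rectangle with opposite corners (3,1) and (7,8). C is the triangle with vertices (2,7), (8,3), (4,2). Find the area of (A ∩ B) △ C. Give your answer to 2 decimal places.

|A ∩ B| = 14.
|(A ∩ B) ∩ C| = 3.6667.
|(A ∩ B) △ C| = 14 + 11 − 7.3333 = 17.67.

17.67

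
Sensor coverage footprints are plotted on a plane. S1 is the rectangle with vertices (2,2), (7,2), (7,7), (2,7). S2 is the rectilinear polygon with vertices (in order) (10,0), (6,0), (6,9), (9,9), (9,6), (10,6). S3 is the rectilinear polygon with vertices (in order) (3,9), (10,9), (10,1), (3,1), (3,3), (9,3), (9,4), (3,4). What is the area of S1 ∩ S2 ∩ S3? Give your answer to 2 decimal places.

4.00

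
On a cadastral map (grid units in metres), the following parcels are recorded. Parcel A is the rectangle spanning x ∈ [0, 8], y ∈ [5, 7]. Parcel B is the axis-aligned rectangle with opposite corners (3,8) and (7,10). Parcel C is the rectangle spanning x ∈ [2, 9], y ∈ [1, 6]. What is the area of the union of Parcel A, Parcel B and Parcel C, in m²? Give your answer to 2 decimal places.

53.00

By inclusion–exclusion:
Individual areas: |Parcel A| = 16, |Parcel B| = 8, |Parcel C| = 35.
|Parcel A∩Parcel B| = 0 (no overlap).
|Parcel A∩Parcel C|: x∈[2,8], y∈[5,6] → 6·1 = 6.
|Parcel B∩Parcel C| = 0 (no overlap).
|Parcel A∩Parcel B∩Parcel C| = 0.
|Parcel A ∪ Parcel B ∪ Parcel C| = 59 − 6 + 0 = 53.00.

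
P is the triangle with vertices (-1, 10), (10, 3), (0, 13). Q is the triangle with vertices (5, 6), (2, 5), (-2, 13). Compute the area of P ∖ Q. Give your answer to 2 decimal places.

15.27

|P| = 20, |P∩Q| = 4.7333.
|P ∖ Q| = |P| − |P∩Q| = 20 − 4.7333 = 15.27.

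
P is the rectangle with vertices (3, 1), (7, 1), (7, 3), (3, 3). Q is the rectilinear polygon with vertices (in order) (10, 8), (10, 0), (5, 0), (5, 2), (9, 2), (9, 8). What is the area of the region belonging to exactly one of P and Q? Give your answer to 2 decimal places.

20.00

|P| = 8, |Q| = 16, |P∩Q| = 2.
|P △ Q| = |P| + |Q| − 2·|P∩Q| = 8 + 16 − 4 = 20.00.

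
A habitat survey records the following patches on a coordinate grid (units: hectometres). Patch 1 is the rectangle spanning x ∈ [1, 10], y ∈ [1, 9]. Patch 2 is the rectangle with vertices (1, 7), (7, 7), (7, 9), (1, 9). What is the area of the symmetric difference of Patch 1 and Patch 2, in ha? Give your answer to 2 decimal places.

|Patch 1∩Patch 2|: x∈[1,7], y∈[7,9] → 6·2 = 12.
|Patch 1 △ Patch 2| = |Patch 1| + |Patch 2| − 2·|Patch 1∩Patch 2| = 72 + 12 − 24 = 60.00.

60.00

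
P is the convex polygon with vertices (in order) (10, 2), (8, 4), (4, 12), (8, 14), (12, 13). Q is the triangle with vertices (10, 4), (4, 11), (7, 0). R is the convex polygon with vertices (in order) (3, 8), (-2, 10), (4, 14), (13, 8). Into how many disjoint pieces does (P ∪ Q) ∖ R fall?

(P ∪ Q) ∖ R splits into 2 disjoint pieces (area 30.8571, area 15.5251).

2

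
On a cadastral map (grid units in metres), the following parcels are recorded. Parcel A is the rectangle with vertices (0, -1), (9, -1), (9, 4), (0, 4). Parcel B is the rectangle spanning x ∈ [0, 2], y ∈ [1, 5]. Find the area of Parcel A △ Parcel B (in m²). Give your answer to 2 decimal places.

|Parcel A∩Parcel B|: x∈[0,2], y∈[1,4] → 2·3 = 6.
|Parcel A △ Parcel B| = |Parcel A| + |Parcel B| − 2·|Parcel A∩Parcel B| = 45 + 8 − 12 = 41.00.

41.00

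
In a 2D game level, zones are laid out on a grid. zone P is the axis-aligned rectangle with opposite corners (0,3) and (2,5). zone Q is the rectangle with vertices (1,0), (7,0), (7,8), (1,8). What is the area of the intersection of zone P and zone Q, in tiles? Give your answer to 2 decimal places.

2.00

|zone P∩zone Q|: x∈[1,2], y∈[3,5] → 1·2 = 2.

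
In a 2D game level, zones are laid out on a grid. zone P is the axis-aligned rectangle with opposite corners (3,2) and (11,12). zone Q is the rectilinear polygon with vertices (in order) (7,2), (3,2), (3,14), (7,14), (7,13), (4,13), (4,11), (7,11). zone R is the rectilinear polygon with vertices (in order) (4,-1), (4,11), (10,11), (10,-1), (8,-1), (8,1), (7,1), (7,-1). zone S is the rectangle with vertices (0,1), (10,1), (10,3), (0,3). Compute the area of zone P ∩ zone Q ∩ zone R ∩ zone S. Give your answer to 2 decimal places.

3.00

The intersection is the polygon with vertices (7,2), (4,2), (4,3), (7,3).
By the shoelace formula its area is 3.00.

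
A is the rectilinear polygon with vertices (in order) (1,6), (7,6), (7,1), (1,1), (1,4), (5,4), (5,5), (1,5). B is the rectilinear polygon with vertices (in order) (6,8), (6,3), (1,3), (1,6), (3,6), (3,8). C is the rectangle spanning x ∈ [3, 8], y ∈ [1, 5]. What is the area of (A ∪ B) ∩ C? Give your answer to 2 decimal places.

16.00

The region (A ∪ B) ∩ C is the polygon with vertices (7,1), (3,1), (3,5), (7,5).
By the shoelace formula its area is 16.00.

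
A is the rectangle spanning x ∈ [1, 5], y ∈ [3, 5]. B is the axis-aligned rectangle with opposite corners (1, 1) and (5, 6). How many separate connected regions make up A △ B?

2

A △ B splits into 2 disjoint pieces (area 4, area 8).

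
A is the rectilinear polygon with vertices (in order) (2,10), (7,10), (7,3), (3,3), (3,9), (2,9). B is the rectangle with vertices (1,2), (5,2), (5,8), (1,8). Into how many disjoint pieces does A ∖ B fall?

1

A ∖ B is a single connected region.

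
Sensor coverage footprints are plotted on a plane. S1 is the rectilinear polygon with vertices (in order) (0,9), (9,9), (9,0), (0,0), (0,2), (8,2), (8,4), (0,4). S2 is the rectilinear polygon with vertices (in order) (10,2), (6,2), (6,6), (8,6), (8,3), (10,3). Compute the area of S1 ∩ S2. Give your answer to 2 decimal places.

5.00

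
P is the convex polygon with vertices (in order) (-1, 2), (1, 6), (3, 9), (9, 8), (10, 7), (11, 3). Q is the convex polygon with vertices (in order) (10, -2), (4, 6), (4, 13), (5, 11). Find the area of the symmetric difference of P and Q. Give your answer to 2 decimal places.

50.79

|P| = 56.5, |Q| = 22.5, |P∩Q| = 14.1038.
|P △ Q| = |P| + |Q| − 2·|P∩Q| = 56.5 + 22.5 − 28.2076 = 50.79.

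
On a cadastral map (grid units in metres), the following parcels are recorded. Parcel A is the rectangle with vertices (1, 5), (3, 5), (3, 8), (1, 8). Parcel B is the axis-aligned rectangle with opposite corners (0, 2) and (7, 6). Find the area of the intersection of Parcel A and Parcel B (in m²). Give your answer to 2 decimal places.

|Parcel A∩Parcel B|: x∈[1,3], y∈[5,6] → 2·1 = 2.

2.00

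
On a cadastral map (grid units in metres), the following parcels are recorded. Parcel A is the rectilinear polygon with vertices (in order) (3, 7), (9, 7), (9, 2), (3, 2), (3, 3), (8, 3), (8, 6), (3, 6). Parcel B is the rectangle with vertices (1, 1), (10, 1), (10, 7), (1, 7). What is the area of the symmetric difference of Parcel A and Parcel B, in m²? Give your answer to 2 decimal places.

|Parcel A| = 15, |Parcel B| = 54, |Parcel A∩Parcel B| = 15.
|Parcel A △ Parcel B| = |Parcel A| + |Parcel B| − 2·|Parcel A∩Parcel B| = 15 + 54 − 30 = 39.00.

39.00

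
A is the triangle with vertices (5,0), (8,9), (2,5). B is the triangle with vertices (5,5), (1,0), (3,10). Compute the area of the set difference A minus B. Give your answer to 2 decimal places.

15.42

|A| = 21, |A∩B| = 5.5827.
|A ∖ B| = |A| − |A∩B| = 21 − 5.5827 = 15.42.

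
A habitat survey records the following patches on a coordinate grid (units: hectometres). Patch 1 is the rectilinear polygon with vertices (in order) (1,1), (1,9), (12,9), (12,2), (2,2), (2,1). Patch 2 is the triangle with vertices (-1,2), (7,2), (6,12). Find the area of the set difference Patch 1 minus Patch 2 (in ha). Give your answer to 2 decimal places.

44.46

|Patch 1| = 78, |Patch 1∩Patch 2| = 33.5429.
|Patch 1 ∖ Patch 2| = |Patch 1| − |Patch 1∩Patch 2| = 78 − 33.5429 = 44.46.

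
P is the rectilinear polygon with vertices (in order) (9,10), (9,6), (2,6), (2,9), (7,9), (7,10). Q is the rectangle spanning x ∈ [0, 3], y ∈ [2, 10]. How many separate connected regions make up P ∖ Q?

1

P ∖ Q is a single connected region.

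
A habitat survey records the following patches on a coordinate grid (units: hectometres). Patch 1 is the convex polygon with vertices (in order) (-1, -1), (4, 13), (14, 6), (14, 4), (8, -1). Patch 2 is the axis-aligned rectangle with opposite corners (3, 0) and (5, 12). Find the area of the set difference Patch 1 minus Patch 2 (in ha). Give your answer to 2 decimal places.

|Patch 1| = 125, |Patch 1∩Patch 2| = 23.4214.
|Patch 1 ∖ Patch 2| = |Patch 1| − |Patch 1∩Patch 2| = 125 − 23.4214 = 101.58.

101.58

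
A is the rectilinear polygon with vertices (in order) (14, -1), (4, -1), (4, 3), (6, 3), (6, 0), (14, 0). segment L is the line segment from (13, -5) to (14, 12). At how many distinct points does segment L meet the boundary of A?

The segment meets the boundary at (13.294,0), (13.235,-1).

2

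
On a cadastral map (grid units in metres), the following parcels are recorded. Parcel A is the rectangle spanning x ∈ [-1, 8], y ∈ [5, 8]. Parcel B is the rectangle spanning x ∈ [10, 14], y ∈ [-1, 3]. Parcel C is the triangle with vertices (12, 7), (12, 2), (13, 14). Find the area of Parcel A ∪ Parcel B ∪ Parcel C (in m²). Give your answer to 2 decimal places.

45.46

By inclusion–exclusion:
Individual areas: |Parcel A| = 27, |Parcel B| = 16, |Parcel C| = 2.5.
|Parcel A∩Parcel B| = 0 (no overlap).
|Parcel A∩Parcel C| = 0.
|Parcel B∩Parcel C| = 0.0417.
|Parcel A∩Parcel B∩Parcel C| = 0.
|Parcel A ∪ Parcel B ∪ Parcel C| = 45.5 − 0.0417 + 0 = 45.46.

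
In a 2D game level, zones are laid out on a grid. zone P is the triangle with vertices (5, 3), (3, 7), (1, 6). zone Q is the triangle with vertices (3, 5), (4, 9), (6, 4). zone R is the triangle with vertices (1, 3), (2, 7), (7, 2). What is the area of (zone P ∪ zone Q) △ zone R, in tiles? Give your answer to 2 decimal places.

|zone P ∪ zone Q| = 10.6333.
|(zone P ∪ zone Q) ∩ zone R| = 3.8783.
|(zone P ∪ zone Q) △ zone R| = 10.6333 + 12.5 − 7.7566 = 15.38.

15.38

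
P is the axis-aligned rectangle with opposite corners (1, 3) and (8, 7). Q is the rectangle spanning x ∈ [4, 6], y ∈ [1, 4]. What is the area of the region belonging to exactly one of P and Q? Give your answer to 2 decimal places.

|P∩Q|: x∈[4,6], y∈[3,4] → 2·1 = 2.
|P △ Q| = |P| + |Q| − 2·|P∩Q| = 28 + 6 − 4 = 30.00.

30.00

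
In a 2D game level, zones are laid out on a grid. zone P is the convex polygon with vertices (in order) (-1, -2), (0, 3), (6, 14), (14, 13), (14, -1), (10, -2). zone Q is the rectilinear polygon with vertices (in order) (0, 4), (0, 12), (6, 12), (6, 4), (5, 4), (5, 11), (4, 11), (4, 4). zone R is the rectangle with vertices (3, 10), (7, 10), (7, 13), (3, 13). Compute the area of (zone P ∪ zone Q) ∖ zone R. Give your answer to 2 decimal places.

199.50

|zone P ∪ zone Q| = 209.197.
|(zone P ∪ zone Q) ∩ zone R| = 9.697.
|(zone P ∪ zone Q) ∖ zone R| = 209.197 − 9.697 = 199.50.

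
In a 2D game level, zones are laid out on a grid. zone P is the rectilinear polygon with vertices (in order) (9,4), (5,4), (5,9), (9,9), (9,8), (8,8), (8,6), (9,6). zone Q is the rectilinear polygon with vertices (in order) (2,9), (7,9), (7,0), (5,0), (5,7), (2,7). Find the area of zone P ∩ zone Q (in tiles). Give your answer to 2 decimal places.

10.00

The intersection is the polygon with vertices (5,4), (5,7), (5,9), (7,9), (7,4).
By the shoelace formula its area is 10.00.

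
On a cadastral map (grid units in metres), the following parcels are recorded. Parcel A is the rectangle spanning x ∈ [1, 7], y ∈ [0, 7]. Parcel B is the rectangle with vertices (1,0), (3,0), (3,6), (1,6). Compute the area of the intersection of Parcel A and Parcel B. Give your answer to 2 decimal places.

12.00

|Parcel A∩Parcel B|: x∈[1,3], y∈[0,6] → 2·6 = 12.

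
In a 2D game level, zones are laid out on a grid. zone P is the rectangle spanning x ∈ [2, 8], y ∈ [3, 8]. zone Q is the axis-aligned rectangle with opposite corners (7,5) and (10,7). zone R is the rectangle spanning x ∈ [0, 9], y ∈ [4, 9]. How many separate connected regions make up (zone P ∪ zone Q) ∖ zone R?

(zone P ∪ zone Q) ∖ zone R splits into 2 disjoint pieces (area 6, area 2).

2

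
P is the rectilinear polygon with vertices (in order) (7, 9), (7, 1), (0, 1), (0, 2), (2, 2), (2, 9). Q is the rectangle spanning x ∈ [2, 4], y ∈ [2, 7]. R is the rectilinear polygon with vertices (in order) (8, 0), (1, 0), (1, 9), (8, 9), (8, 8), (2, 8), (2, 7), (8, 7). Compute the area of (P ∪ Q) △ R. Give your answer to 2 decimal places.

|P ∪ Q| = 42.
|(P ∪ Q) ∩ R| = 36.
|(P ∪ Q) △ R| = 42 + 57 − 72 = 27.00.

27.00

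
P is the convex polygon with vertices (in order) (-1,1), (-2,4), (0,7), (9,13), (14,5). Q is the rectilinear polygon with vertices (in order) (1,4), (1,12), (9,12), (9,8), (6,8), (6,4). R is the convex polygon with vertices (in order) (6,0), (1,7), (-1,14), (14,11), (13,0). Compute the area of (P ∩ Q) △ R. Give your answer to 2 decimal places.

112.01

|P ∩ Q| = 37.9167.
|(P ∩ Q) ∩ R| = 34.7024.
|(P ∩ Q) △ R| = 37.9167 + 143.5 − 69.4048 = 112.01.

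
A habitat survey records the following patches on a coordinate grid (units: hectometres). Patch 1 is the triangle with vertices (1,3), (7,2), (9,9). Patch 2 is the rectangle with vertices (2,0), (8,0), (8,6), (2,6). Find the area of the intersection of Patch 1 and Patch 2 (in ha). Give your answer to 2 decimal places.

16.79

The intersection is the polygon with vertices (7,2), (2,2.833), (2,3.75), (5,6), (8,6), (8,5.5).
By the shoelace formula its area is 16.79.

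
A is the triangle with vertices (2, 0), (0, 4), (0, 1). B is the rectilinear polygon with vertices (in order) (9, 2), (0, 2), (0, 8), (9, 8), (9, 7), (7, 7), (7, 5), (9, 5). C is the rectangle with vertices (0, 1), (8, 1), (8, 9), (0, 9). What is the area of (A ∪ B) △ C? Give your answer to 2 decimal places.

|A ∪ B| = 52.
|(A ∪ B) ∩ C| = 47.25.
|(A ∪ B) △ C| = 52 + 64 − 94.5 = 21.50.

21.50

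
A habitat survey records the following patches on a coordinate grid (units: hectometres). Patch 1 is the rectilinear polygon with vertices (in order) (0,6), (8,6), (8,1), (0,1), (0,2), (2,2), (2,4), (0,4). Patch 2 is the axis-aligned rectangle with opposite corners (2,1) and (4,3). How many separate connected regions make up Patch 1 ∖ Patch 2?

2

Patch 1 ∖ Patch 2 splits into 2 disjoint pieces (area 30, area 2).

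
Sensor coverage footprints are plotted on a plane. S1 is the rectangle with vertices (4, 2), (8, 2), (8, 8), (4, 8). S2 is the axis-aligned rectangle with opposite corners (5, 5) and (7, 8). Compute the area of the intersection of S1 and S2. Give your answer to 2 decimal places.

|S1∩S2|: x∈[5,7], y∈[5,8] → 2·3 = 6.

6.00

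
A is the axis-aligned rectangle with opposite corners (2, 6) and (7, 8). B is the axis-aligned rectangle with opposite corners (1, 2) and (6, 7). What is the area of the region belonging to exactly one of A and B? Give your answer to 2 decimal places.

|A∩B|: x∈[2,6], y∈[6,7] → 4·1 = 4.
|A △ B| = |A| + |B| − 2·|A∩B| = 10 + 25 − 8 = 27.00.

27.00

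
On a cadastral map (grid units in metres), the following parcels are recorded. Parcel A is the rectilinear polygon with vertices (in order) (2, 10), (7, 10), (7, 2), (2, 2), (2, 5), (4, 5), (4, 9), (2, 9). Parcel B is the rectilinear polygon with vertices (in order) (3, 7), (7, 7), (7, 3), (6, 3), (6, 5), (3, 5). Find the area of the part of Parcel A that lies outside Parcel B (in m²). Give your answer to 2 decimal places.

|Parcel A| = 32, |Parcel A∩Parcel B| = 8.
|Parcel A ∖ Parcel B| = |Parcel A| − |Parcel A∩Parcel B| = 32 − 8 = 24.00.

24.00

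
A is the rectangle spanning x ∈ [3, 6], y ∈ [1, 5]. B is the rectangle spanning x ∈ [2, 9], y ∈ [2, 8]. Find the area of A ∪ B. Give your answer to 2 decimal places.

45.00

By inclusion–exclusion:
Individual areas: |A| = 12, |B| = 42.
|A∩B|: x∈[3,6], y∈[2,5] → 3·3 = 9.
|A ∪ B| = 54 − 9 = 45.00.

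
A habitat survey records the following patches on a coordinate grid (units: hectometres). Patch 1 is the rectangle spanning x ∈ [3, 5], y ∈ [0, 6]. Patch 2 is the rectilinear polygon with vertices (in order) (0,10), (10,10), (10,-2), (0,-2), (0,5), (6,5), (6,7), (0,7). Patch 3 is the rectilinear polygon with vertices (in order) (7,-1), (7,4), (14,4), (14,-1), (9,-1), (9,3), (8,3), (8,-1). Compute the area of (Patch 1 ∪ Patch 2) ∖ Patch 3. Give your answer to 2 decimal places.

99.00

|Patch 1 ∪ Patch 2| = 110.
|(Patch 1 ∪ Patch 2) ∩ Patch 3| = 11.
|(Patch 1 ∪ Patch 2) ∖ Patch 3| = 110 − 11 = 99.00.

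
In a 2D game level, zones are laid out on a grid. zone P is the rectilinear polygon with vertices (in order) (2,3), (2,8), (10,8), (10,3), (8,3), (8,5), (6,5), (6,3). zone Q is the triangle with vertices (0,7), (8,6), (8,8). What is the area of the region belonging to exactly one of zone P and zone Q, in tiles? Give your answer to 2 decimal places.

|zone P| = 36, |zone Q| = 8, |zone P∩zone Q| = 7.5.
|zone P △ zone Q| = |zone P| + |zone Q| − 2·|zone P∩zone Q| = 36 + 8 − 15 = 29.00.

29.00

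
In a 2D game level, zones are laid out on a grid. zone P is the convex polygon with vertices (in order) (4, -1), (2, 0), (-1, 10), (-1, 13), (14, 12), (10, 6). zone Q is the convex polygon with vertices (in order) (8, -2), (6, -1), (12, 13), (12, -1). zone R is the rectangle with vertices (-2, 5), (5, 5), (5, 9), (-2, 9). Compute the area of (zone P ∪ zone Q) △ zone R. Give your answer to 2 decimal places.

146.19

|zone P ∪ zone Q| = 158.9898.
|(zone P ∪ zone Q) ∩ zone R| = 20.4.
|(zone P ∪ zone Q) △ zone R| = 158.9898 + 28 − 40.8 = 146.19.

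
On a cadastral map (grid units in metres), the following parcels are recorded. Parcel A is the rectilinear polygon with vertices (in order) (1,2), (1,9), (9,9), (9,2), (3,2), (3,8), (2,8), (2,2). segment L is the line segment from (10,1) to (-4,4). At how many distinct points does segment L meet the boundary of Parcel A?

The segment meets the boundary at (1,2.929), (3,2.5), (5.333,2), (2,2.714).

4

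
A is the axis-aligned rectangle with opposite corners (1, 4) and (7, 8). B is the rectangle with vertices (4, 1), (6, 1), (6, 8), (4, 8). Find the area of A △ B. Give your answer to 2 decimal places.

22.00

|A∩B|: x∈[4,6], y∈[4,8] → 2·4 = 8.
|A △ B| = |A| + |B| − 2·|A∩B| = 24 + 14 − 16 = 22.00.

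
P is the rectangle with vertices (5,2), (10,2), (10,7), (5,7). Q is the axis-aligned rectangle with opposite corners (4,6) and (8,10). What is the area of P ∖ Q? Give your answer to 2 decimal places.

|P∩Q|: x∈[5,8], y∈[6,7] → 3·1 = 3.
|P| = 25.
|P ∖ Q| = |P| − |P∩Q| = 25 − 3 = 22.00.

22.00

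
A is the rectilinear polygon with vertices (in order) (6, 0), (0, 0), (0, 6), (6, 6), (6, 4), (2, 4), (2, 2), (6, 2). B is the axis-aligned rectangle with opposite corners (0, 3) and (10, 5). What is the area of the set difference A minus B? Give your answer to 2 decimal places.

20.00

|A| = 28, |A∩B| = 8.
|A ∖ B| = |A| − |A∩B| = 28 − 8 = 20.00.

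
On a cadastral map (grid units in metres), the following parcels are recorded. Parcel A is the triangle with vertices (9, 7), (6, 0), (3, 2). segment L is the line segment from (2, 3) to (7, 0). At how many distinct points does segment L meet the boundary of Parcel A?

2

The segment meets the boundary at (6.205,0.477), (3.279,2.233).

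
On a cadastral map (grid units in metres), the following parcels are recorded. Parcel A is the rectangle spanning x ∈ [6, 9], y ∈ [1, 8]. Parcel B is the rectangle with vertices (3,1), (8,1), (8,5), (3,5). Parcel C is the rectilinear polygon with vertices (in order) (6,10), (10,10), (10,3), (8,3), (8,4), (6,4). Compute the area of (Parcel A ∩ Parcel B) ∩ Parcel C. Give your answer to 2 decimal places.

2.00

|Parcel A ∩ Parcel B| = 8.
|(Parcel A ∩ Parcel B) ∩ Parcel C| = 2.00.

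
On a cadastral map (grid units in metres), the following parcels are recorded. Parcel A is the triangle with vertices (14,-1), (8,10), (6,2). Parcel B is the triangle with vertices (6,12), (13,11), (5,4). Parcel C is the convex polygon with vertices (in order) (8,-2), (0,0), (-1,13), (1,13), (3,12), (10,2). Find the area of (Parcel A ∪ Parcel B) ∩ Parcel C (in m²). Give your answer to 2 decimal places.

15.22

The region (Parcel A ∪ Parcel B) ∩ Parcel C is the polygon with vertices (6,2), (6.92,5.68), (5,4), (5.545,8.364), (10,2), (9.368,0.737).
By the shoelace formula its area is 15.22.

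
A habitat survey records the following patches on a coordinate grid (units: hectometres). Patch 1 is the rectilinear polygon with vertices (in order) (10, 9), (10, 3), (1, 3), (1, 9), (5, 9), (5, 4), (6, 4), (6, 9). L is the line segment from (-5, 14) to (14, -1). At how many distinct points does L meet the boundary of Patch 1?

The segment meets the boundary at (8.933,3), (6,5.316), (5,6.105), (1.333,9).

4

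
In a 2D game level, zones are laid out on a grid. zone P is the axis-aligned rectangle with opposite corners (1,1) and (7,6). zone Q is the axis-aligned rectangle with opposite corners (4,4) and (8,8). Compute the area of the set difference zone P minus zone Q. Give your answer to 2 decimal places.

24.00

|zone P∩zone Q|: x∈[4,7], y∈[4,6] → 3·2 = 6.
|zone P| = 30.
|zone P ∖ zone Q| = |zone P| − |zone P∩zone Q| = 30 − 6 = 24.00.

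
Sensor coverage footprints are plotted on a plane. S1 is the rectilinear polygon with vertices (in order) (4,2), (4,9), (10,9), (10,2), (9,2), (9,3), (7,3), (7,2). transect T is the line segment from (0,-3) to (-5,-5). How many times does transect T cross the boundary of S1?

The segment lies entirely outside S1 and never meets its boundary.

0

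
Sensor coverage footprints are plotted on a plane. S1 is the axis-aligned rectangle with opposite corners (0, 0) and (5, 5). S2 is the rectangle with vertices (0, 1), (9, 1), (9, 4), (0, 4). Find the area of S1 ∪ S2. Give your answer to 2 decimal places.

By inclusion–exclusion:
Individual areas: |S1| = 25, |S2| = 27.
|S1∩S2|: x∈[0,5], y∈[1,4] → 5·3 = 15.
|S1 ∪ S2| = 52 − 15 = 37.00.

37.00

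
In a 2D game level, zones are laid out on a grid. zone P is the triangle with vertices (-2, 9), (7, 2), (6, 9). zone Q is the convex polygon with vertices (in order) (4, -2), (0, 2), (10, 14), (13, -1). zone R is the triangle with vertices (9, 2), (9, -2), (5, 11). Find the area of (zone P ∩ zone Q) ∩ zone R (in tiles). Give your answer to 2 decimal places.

The region (zone P ∩ zone Q) ∩ zone R is the polygon with vertices (6.333,6.667), (5.674,8.809), (5.833,9), (5.889,9), (6.053,8.632).
By the shoelace formula its area is 0.41.

0.41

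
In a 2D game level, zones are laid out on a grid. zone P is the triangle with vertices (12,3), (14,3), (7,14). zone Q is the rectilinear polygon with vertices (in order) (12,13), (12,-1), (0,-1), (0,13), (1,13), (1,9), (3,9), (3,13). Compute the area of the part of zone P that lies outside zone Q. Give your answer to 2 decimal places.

|zone P| = 11, |zone P∩zone Q| = 7.7662.
|zone P ∖ zone Q| = |zone P| − |zone P∩zone Q| = 11 − 7.7662 = 3.23.

3.23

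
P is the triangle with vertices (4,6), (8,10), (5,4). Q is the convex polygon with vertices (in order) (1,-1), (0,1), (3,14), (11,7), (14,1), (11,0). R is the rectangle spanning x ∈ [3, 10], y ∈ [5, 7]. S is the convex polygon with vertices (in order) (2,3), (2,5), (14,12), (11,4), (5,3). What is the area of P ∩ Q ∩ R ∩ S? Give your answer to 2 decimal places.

3.12

The intersection is the polygon with vertices (4.5,5), (4,6), (4.4,6.4), (5.429,7), (6.5,7), (5.5,5).
By the shoelace formula its area is 3.12.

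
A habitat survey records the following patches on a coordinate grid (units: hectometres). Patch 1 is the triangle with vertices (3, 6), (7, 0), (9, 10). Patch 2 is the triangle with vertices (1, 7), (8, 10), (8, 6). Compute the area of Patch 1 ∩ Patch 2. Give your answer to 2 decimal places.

6.86

The intersection is the polygon with vertices (8,9.333), (8,6), (3.882,6.588).
By the shoelace formula its area is 6.86.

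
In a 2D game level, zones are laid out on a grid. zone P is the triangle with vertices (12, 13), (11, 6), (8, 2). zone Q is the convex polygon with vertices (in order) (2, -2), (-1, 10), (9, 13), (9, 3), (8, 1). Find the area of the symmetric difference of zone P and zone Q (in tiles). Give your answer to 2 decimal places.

111.08

|zone P| = 8.5, |zone Q| = 104, |zone P∩zone Q| = 0.7083.
|zone P △ zone Q| = |zone P| + |zone Q| − 2·|zone P∩zone Q| = 8.5 + 104 − 1.4167 = 111.08.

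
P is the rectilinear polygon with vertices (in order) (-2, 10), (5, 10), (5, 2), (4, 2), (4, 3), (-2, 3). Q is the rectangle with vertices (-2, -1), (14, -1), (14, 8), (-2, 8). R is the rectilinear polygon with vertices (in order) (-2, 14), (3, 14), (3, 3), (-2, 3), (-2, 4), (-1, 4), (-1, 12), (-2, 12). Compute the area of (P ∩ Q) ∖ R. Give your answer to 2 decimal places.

15.00

|P ∩ Q| = 36.
|(P ∩ Q) ∩ R| = 21.
|(P ∩ Q) ∖ R| = 36 − 21 = 15.00.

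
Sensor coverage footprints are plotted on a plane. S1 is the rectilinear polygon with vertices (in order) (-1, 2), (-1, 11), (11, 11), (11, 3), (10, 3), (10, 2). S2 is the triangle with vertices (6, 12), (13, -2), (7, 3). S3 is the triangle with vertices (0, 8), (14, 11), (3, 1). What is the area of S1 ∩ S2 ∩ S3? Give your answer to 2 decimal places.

The intersection is the polygon with vertices (8.844,6.312), (6.835,4.486), (6.295,9.349), (7.226,9.548).
By the shoelace formula its area is 7.05.

7.05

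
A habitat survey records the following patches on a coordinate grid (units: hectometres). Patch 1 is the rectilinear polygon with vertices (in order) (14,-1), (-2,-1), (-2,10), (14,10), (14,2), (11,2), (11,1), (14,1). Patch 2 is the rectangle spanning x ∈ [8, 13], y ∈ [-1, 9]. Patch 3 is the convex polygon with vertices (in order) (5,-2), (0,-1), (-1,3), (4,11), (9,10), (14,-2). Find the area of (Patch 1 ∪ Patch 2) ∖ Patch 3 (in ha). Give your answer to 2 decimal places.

57.10

|Patch 1 ∪ Patch 2| = 175.
|(Patch 1 ∪ Patch 2) ∩ Patch 3| = 117.8958.
|(Patch 1 ∪ Patch 2) ∖ Patch 3| = 175 − 117.8958 = 57.10.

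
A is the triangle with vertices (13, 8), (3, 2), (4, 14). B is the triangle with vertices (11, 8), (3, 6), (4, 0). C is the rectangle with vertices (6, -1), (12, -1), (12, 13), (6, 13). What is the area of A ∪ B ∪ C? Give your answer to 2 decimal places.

By inclusion–exclusion:
Individual areas: |A| = 57, |B| = 25, |C| = 84.
|A∩B| = 18.0252.
|A∩C| = 30.4.
|B∩C| = 11.1607.
|A∩B∩C| = 9.0487.
|A ∪ B ∪ C| = 166 − 59.5859 + 9.0487 = 115.46.

115.46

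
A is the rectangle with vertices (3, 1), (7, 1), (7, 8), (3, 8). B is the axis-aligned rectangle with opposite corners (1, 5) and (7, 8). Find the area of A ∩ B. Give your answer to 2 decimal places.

12.00

|A∩B|: x∈[3,7], y∈[5,8] → 4·3 = 12.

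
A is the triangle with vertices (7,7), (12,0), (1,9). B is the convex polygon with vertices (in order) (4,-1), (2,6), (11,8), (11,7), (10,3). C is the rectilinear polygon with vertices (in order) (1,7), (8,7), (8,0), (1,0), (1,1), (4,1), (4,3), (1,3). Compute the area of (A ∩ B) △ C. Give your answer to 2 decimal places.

|A ∩ B| = 9.8652.
|(A ∩ B) ∩ C| = 6.9741.
|(A ∩ B) △ C| = 9.8652 + 43 − 13.9482 = 38.92.

38.92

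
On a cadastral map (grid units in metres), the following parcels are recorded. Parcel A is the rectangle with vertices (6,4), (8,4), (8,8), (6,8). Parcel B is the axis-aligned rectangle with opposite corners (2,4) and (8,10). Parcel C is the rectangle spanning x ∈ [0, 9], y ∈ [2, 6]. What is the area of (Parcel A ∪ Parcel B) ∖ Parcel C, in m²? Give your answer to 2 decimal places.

24.00

|Parcel A ∪ Parcel B| = 36.
|(Parcel A ∪ Parcel B) ∩ Parcel C| = 12.
|(Parcel A ∪ Parcel B) ∖ Parcel C| = 36 − 12 = 24.00.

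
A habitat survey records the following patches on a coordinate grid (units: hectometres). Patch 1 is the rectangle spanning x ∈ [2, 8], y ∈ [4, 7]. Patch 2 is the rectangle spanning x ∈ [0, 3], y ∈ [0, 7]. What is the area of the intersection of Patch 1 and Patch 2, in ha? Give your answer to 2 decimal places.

|Patch 1∩Patch 2|: x∈[2,3], y∈[4,7] → 1·3 = 3.

3.00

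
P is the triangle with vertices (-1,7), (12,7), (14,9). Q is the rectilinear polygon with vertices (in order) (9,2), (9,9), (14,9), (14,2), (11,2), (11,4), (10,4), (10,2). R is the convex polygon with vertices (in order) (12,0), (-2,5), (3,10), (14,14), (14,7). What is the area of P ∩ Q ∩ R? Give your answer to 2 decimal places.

The intersection is the polygon with vertices (9,7), (9,8.333), (14,9), (12,7).
By the shoelace formula its area is 6.33.

6.33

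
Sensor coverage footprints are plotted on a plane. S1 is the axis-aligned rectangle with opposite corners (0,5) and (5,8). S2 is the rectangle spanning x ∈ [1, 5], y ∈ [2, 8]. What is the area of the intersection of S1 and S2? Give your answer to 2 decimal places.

|S1∩S2|: x∈[1,5], y∈[5,8] → 4·3 = 12.

12.00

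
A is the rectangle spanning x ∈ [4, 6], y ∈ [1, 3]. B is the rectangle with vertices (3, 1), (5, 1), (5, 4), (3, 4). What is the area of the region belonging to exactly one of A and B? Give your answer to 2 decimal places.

6.00

|A∩B|: x∈[4,5], y∈[1,3] → 1·2 = 2.
|A △ B| = |A| + |B| − 2·|A∩B| = 4 + 6 − 4 = 6.00.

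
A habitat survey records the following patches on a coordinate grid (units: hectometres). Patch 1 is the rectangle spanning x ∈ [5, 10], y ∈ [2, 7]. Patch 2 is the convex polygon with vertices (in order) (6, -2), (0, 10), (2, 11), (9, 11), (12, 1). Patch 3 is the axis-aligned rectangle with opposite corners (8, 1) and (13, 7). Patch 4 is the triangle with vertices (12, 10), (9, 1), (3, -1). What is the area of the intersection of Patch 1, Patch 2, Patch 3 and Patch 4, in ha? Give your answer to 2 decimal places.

7.87

The intersection is the polygon with vertices (10,4), (9.333,2), (8,2), (8,5.111), (9.546,7), (10,7).
By the shoelace formula its area is 7.87.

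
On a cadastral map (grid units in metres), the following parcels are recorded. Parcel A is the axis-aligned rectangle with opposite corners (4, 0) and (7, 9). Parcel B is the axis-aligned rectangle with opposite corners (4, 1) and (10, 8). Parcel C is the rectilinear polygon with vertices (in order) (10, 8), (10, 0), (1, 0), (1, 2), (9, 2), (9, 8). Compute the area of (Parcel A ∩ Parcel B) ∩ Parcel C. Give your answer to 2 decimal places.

3.00

The region (Parcel A ∩ Parcel B) ∩ Parcel C is the polygon with vertices (4,1), (4,2), (7,2), (7,1).
By the shoelace formula its area is 3.00.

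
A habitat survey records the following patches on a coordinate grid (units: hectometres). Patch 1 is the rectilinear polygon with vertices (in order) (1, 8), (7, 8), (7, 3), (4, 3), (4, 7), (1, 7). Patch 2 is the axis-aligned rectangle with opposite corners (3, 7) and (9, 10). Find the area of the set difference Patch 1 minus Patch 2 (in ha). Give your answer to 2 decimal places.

14.00

|Patch 1| = 18, |Patch 1∩Patch 2| = 4.
|Patch 1 ∖ Patch 2| = |Patch 1| − |Patch 1∩Patch 2| = 18 − 4 = 14.00.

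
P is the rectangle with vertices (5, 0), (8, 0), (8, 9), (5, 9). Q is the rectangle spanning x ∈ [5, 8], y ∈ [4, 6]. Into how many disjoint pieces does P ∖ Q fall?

P ∖ Q splits into 2 disjoint pieces (area 12, area 9).

2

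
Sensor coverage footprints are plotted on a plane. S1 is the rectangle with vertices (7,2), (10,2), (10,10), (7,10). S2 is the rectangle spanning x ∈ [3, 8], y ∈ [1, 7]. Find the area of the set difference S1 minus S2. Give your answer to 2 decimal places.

19.00

|S1∩S2|: x∈[7,8], y∈[2,7] → 1·5 = 5.
|S1| = 24.
|S1 ∖ S2| = |S1| − |S1∩S2| = 24 − 5 = 19.00.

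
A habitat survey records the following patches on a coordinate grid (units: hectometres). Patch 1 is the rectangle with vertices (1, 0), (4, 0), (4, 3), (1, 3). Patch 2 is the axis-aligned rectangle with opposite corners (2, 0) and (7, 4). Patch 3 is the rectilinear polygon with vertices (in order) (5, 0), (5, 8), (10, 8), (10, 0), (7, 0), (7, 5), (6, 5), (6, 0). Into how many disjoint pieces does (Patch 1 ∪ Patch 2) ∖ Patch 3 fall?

(Patch 1 ∪ Patch 2) ∖ Patch 3 splits into 2 disjoint pieces (area 15, area 4).

2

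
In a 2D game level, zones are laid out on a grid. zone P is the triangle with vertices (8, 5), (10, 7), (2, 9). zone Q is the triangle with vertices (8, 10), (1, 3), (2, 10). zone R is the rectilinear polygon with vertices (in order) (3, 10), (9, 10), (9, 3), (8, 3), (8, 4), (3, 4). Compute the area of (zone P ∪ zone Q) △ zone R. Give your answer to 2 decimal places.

|zone P ∪ zone Q| = 28.5.
|(zone P ∪ zone Q) ∩ zone R| = 19.375.
|(zone P ∪ zone Q) △ zone R| = 28.5 + 37 − 38.75 = 26.75.

26.75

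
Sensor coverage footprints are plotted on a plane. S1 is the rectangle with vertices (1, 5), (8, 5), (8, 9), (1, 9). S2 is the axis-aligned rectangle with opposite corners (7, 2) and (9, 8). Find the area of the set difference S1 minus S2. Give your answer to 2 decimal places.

25.00

|S1∩S2|: x∈[7,8], y∈[5,8] → 1·3 = 3.
|S1| = 28.
|S1 ∖ S2| = |S1| − |S1∩S2| = 28 − 3 = 25.00.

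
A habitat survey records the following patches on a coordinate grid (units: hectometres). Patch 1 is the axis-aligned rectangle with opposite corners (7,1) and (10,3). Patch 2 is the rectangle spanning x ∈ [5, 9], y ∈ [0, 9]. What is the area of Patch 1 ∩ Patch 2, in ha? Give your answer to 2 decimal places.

4.00

|Patch 1∩Patch 2|: x∈[7,9], y∈[1,3] → 2·2 = 4.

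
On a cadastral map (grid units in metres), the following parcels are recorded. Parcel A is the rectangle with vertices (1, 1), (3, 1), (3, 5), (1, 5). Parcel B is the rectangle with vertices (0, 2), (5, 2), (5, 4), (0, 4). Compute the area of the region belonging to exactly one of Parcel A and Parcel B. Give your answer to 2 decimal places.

|Parcel A∩Parcel B|: x∈[1,3], y∈[2,4] → 2·2 = 4.
|Parcel A △ Parcel B| = |Parcel A| + |Parcel B| − 2·|Parcel A∩Parcel B| = 8 + 10 − 8 = 10.00.

10.00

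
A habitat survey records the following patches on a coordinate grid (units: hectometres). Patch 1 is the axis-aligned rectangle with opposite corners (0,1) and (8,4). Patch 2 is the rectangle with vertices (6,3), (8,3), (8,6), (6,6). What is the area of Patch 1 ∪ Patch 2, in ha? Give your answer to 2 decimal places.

By inclusion–exclusion:
Individual areas: |Patch 1| = 24, |Patch 2| = 6.
|Patch 1∩Patch 2|: x∈[6,8], y∈[3,4] → 2·1 = 2.
|Patch 1 ∪ Patch 2| = 30 − 2 = 28.00.

28.00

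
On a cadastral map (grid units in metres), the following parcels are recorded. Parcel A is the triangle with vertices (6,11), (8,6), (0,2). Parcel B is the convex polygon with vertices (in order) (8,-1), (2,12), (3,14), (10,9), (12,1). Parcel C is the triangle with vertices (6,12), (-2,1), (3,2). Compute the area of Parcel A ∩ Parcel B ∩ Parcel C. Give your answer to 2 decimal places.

The intersection is the polygon with vertices (3.909,7.864), (5.455,10.182), (4.424,6.747).
By the shoelace formula its area is 1.46.

1.46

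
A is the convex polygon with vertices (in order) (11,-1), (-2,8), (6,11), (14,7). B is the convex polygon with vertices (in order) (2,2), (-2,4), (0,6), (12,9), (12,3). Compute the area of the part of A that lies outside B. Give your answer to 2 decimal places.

|A| = 93.5, |A∩B| = 46.1011.
|A ∖ B| = |A| − |A∩B| = 93.5 − 46.1011 = 47.40.

47.40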